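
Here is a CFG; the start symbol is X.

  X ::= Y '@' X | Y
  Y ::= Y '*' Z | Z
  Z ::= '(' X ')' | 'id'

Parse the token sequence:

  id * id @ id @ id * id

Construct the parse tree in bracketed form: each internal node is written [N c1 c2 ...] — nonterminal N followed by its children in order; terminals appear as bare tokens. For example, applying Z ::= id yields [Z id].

X
Y @ X
Y * Z @ X
Z * Z @ X
id * Z @ X
id * id @ X
id * id @ Y @ X
id * id @ Z @ X
id * id @ id @ X
id * id @ id @ Y
id * id @ id @ Y * Z
id * id @ id @ Z * Z
id * id @ id @ id * Z
id * id @ id @ id * id

[X [Y [Y [Z id]] * [Z id]] @ [X [Y [Z id]] @ [X [Y [Y [Z id]] * [Z id]]]]]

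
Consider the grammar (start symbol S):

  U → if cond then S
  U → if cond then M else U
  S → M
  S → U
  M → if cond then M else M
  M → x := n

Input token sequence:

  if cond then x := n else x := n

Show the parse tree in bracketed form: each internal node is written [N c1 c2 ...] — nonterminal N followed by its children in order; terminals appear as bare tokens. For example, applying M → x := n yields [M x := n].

S
M
if cond then M else M
if cond then x := n else M
if cond then x := n else x := n

[S [M if cond then [M x := n] else [M x := n]]]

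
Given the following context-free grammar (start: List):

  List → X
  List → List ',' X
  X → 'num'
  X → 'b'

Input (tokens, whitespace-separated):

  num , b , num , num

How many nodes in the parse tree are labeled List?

[List [List [List [List [X num]] , [X b]] , [X num]] , [X num]]

4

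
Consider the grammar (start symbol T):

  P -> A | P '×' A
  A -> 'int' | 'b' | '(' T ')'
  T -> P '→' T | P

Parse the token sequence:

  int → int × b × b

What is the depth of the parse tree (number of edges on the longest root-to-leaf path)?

[T [P [A int]] → [T [P [P [P [A int]] × [A b]] × [A b]]]]

6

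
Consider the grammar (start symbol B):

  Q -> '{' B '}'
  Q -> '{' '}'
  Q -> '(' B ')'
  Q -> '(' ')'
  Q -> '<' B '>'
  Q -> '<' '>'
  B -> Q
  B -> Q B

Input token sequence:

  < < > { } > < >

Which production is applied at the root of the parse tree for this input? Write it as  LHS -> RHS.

[B [Q < [B [Q < >] [B [Q { }]]] >] [B [Q < >]]]

B -> Q B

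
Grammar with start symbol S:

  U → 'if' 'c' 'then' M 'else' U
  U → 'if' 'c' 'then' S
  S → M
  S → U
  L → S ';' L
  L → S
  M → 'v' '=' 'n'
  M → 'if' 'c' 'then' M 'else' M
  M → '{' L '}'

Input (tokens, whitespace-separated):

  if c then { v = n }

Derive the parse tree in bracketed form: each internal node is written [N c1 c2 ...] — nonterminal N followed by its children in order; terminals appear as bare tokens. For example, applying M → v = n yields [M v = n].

[S [U if c then [S [M { [L [S [M v = n]]] }]]]]

S
U
if c then S
if c then M
if c then { L }
if c then { S }
if c then { M }
if c then { v = n }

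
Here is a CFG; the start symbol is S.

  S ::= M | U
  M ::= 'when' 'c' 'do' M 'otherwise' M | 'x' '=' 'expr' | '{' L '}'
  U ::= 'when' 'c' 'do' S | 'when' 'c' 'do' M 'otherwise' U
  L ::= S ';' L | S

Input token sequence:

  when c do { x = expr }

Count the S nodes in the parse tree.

[S [U when c do [S [M { [L [S [M x = expr]]] }]]]]

3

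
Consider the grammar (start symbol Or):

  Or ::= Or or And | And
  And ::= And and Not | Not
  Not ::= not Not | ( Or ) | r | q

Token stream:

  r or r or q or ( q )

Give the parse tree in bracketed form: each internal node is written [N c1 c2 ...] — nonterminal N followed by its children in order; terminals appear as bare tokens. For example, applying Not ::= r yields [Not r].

[Or [Or [Or [Or [And [Not r]]] or [And [Not r]]] or [And [Not q]]] or [And [Not ( [Or [And [Not q]]] )]]]

Or
Or or And
Or or And or And
Or or And or And or And
And or And or And or And
Not or And or And or And
r or And or And or And
r or Not or And or And
r or r or And or And
r or r or Not or And
r or r or q or And
r or r or q or Not
r or r or q or ( Or )
r or r or q or ( And )
r or r or q or ( Not )
r or r or q or ( q )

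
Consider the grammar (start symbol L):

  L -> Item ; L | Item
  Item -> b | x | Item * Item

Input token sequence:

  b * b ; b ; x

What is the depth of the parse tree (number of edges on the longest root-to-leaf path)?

4

[L [Item [Item b] * [Item b]] ; [L [Item b] ; [L [Item x]]]]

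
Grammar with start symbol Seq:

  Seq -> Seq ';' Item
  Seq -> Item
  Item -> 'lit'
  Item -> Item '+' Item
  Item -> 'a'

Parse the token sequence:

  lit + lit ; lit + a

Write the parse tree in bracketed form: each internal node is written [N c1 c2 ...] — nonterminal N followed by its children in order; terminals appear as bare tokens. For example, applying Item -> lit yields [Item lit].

[Seq [Seq [Item [Item lit] + [Item lit]]] ; [Item [Item lit] + [Item a]]]

Seq
Seq ; Item
Item ; Item
Item + Item ; Item
lit + Item ; Item
lit + lit ; Item
lit + lit ; Item + Item
lit + lit ; lit + Item
lit + lit ; lit + a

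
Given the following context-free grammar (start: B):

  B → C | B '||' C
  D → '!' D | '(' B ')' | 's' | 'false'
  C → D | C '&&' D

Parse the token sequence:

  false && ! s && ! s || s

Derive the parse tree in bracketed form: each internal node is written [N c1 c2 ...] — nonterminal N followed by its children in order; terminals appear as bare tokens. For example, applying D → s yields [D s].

B
B || C
C || C
C && D || C
C && D && D || C
D && D && D || C
false && D && D || C
false && ! D && D || C
false && ! s && D || C
false && ! s && ! D || C
false && ! s && ! s || C
false && ! s && ! s || D
false && ! s && ! s || s

[B [B [C [C [C [D false]] && [D ! [D s]]] && [D ! [D s]]]] || [C [D s]]]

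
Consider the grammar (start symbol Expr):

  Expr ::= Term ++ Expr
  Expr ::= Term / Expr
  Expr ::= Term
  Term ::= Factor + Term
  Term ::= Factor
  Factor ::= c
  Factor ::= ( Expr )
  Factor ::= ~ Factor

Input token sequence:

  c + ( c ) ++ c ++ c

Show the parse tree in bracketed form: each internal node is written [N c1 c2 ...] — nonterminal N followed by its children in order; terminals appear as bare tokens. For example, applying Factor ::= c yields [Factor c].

[Expr [Term [Factor c] + [Term [Factor ( [Expr [Term [Factor c]]] )]]] ++ [Expr [Term [Factor c]] ++ [Expr [Term [Factor c]]]]]

Expr
Term ++ Expr
Factor + Term ++ Expr
c + Term ++ Expr
c + Factor ++ Expr
c + ( Expr ) ++ Expr
c + ( Term ) ++ Expr
c + ( Factor ) ++ Expr
c + ( c ) ++ Expr
c + ( c ) ++ Term ++ Expr
c + ( c ) ++ Factor ++ Expr
c + ( c ) ++ c ++ Expr
c + ( c ) ++ c ++ Term
c + ( c ) ++ c ++ Factor
c + ( c ) ++ c ++ c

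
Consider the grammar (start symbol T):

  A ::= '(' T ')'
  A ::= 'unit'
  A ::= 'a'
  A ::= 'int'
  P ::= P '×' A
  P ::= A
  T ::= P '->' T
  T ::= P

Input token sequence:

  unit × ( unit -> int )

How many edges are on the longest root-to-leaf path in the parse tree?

7

[T [P [P [A unit]] × [A ( [T [P [A unit]] -> [T [P [A int]]]] )]]]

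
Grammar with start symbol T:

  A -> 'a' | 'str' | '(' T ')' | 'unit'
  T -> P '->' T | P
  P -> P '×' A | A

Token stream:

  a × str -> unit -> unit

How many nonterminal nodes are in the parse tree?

11

[T [P [P [A a]] × [A str]] -> [T [P [A unit]] -> [T [P [A unit]]]]]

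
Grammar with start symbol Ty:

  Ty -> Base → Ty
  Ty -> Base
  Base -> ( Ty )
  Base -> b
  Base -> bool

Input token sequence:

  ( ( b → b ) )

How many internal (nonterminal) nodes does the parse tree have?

[Ty [Base ( [Ty [Base ( [Ty [Base b] → [Ty [Base b]]] )]] )]]

8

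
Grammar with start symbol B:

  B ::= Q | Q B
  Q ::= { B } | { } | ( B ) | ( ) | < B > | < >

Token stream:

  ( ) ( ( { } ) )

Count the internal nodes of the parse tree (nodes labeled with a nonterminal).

8

[B [Q ( )] [B [Q ( [B [Q ( [B [Q { }]] )]] )]]]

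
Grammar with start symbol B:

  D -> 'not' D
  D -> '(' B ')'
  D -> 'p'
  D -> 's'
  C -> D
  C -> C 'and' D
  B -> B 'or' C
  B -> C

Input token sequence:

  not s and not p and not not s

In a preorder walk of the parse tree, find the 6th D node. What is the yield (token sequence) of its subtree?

not s

[B [C [C [C [D not [D s]]] and [D not [D p]]] and [D not [D not [D s]]]]]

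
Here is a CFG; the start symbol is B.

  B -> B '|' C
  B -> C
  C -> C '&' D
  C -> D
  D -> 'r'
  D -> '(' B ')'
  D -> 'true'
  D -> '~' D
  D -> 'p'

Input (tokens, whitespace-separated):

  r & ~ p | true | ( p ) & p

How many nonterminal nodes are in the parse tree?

17

[B [B [B [C [C [D r]] & [D ~ [D p]]]] | [C [D true]]] | [C [C [D ( [B [C [D p]]] )]] & [D p]]]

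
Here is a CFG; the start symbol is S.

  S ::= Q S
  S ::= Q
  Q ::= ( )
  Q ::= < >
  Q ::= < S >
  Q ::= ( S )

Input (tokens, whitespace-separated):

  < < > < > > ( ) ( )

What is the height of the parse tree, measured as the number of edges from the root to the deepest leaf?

5

[S [Q < [S [Q < >] [S [Q < >]]] >] [S [Q ( )] [S [Q ( )]]]]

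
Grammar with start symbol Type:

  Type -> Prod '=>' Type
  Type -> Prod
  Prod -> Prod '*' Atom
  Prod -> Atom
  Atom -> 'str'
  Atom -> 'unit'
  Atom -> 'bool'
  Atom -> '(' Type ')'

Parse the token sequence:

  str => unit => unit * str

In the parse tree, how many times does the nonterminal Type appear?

[Type [Prod [Atom str]] => [Type [Prod [Atom unit]] => [Type [Prod [Prod [Atom unit]] * [Atom str]]]]]

3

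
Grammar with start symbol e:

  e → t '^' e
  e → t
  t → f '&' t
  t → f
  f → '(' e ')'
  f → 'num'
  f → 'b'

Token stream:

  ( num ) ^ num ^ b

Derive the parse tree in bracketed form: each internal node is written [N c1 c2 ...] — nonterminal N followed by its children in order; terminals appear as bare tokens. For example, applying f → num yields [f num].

e
t ^ e
f ^ e
( e ) ^ e
( t ) ^ e
( f ) ^ e
( num ) ^ e
( num ) ^ t ^ e
( num ) ^ f ^ e
( num ) ^ num ^ e
( num ) ^ num ^ t
( num ) ^ num ^ f
( num ) ^ num ^ b

[e [t [f ( [e [t [f num]]] )]] ^ [e [t [f num]] ^ [e [t [f b]]]]]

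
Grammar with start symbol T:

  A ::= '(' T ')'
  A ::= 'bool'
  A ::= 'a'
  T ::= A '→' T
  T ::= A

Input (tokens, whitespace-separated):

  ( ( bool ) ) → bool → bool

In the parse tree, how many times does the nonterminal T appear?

[T [A ( [T [A ( [T [A bool]] )]] )] → [T [A bool] → [T [A bool]]]]

5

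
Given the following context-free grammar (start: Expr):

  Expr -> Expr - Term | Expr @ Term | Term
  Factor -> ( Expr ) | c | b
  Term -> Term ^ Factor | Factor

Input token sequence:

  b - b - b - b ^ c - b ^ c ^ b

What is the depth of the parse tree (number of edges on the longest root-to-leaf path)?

[Expr [Expr [Expr [Expr [Expr [Term [Factor b]]] - [Term [Factor b]]] - [Term [Factor b]]] - [Term [Term [Factor b]] ^ [Factor c]]] - [Term [Term [Term [Factor b]] ^ [Factor c]] ^ [Factor b]]]

7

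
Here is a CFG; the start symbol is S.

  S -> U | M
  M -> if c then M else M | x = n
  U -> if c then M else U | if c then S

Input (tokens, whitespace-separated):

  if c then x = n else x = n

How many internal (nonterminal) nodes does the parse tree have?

[S [M if c then [M x = n] else [M x = n]]]

4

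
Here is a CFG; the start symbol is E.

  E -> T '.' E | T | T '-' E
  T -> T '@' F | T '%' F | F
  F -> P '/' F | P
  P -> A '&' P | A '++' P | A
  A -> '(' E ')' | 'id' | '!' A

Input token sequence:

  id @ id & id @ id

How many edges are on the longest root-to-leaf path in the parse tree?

[E [T [T [T [F [P [A id]]]] @ [F [P [A id] & [P [A id]]]]] @ [F [P [A id]]]]]

7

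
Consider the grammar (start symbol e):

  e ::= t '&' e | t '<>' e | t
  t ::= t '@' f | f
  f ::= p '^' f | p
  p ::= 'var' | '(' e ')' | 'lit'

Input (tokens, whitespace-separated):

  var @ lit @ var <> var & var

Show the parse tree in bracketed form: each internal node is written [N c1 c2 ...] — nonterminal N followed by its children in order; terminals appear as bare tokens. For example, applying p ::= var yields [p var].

e
t <> e
t @ f <> e
t @ f @ f <> e
f @ f @ f <> e
p @ f @ f <> e
var @ f @ f <> e
var @ p @ f <> e
var @ lit @ f <> e
var @ lit @ p <> e
var @ lit @ var <> e
var @ lit @ var <> t & e
var @ lit @ var <> f & e
var @ lit @ var <> p & e
var @ lit @ var <> var & e
var @ lit @ var <> var & t
var @ lit @ var <> var & f
var @ lit @ var <> var & p
var @ lit @ var <> var & var

[e [t [t [t [f [p var]]] @ [f [p lit]]] @ [f [p var]]] <> [e [t [f [p var]]] & [e [t [f [p var]]]]]]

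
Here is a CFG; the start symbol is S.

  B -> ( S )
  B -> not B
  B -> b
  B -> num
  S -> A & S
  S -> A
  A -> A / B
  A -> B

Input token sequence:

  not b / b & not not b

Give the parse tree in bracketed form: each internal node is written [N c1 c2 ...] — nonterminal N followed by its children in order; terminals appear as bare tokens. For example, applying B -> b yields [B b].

[S [A [A [B not [B b]]] / [B b]] & [S [A [B not [B not [B b]]]]]]

S
A & S
A / B & S
B / B & S
not B / B & S
not b / B & S
not b / b & S
not b / b & A
not b / b & B
not b / b & not B
not b / b & not not B
not b / b & not not b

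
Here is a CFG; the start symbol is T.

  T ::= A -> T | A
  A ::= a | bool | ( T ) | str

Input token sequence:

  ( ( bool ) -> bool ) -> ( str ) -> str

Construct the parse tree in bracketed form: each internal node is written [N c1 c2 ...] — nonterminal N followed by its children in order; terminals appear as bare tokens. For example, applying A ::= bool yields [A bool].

T
A -> T
( T ) -> T
( A -> T ) -> T
( ( T ) -> T ) -> T
( ( A ) -> T ) -> T
( ( bool ) -> T ) -> T
( ( bool ) -> A ) -> T
( ( bool ) -> bool ) -> T
( ( bool ) -> bool ) -> A -> T
( ( bool ) -> bool ) -> ( T ) -> T
( ( bool ) -> bool ) -> ( A ) -> T
( ( bool ) -> bool ) -> ( str ) -> T
( ( bool ) -> bool ) -> ( str ) -> A
( ( bool ) -> bool ) -> ( str ) -> str

[T [A ( [T [A ( [T [A bool]] )] -> [T [A bool]]] )] -> [T [A ( [T [A str]] )] -> [T [A str]]]]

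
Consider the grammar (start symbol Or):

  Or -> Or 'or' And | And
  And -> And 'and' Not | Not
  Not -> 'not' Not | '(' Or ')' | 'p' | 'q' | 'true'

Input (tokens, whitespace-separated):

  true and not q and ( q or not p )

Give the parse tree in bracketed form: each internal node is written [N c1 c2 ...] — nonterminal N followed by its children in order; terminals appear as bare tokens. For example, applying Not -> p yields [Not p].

[Or [And [And [And [Not true]] and [Not not [Not q]]] and [Not ( [Or [Or [And [Not q]]] or [And [Not not [Not p]]]] )]]]

Or
And
And and Not
And and Not and Not
Not and Not and Not
true and Not and Not
true and not Not and Not
true and not q and Not
true and not q and ( Or )
true and not q and ( Or or And )
true and not q and ( And or And )
true and not q and ( Not or And )
true and not q and ( q or And )
true and not q and ( q or Not )
true and not q and ( q or not Not )
true and not q and ( q or not p )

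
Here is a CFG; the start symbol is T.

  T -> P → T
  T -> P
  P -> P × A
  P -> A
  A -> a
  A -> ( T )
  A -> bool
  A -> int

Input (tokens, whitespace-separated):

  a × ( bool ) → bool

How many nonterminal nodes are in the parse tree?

11

[T [P [P [A a]] × [A ( [T [P [A bool]]] )]] → [T [P [A bool]]]]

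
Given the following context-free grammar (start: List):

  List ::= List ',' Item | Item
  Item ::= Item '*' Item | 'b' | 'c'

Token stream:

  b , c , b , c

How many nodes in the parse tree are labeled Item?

[List [List [List [List [Item b]] , [Item c]] , [Item b]] , [Item c]]

4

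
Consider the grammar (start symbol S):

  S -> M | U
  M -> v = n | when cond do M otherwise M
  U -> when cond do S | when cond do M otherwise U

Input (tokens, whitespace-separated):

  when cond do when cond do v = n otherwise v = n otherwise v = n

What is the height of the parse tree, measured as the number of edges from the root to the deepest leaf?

4

[S [M when cond do [M when cond do [M v = n] otherwise [M v = n]] otherwise [M v = n]]]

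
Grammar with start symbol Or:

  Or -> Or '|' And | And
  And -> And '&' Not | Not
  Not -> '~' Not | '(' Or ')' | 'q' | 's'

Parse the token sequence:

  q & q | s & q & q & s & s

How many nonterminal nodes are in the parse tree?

[Or [Or [And [And [Not q]] & [Not q]]] | [And [And [And [And [And [Not s]] & [Not q]] & [Not q]] & [Not s]] & [Not s]]]

16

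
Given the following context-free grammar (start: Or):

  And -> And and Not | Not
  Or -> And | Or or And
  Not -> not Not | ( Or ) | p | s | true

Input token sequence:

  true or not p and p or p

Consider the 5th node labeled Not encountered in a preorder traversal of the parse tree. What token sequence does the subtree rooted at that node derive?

[Or [Or [Or [And [Not true]]] or [And [And [Not not [Not p]]] and [Not p]]] or [And [Not p]]]

p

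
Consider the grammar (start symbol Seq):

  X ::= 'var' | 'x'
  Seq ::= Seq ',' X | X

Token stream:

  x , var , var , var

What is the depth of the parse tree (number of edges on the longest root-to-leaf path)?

[Seq [Seq [Seq [Seq [X x]] , [X var]] , [X var]] , [X var]]

5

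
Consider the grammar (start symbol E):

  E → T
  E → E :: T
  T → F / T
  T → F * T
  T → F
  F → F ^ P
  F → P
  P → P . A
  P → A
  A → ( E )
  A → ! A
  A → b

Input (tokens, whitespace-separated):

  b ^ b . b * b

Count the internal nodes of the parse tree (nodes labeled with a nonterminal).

[E [T [F [F [P [A b]]] ^ [P [P [A b]] . [A b]]] * [T [F [P [A b]]]]]]

14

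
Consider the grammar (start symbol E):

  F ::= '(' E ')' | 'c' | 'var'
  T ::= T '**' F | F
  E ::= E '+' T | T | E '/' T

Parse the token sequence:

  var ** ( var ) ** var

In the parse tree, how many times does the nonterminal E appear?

[E [T [T [T [F var]] ** [F ( [E [T [F var]]] )]] ** [F var]]]

2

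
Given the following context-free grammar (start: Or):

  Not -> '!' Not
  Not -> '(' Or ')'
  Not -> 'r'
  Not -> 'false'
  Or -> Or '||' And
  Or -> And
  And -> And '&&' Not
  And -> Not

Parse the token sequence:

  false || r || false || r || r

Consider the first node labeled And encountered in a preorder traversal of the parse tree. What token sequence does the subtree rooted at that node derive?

false

[Or [Or [Or [Or [Or [And [Not false]]] || [And [Not r]]] || [And [Not false]]] || [And [Not r]]] || [And [Not r]]]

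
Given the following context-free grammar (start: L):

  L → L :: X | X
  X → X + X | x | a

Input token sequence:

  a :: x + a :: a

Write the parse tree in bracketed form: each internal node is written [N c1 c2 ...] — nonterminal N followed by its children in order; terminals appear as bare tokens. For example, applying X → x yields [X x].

[L [L [L [X a]] :: [X [X x] + [X a]]] :: [X a]]

L
L :: X
L :: X :: X
X :: X :: X
a :: X :: X
a :: X + X :: X
a :: x + X :: X
a :: x + a :: X
a :: x + a :: a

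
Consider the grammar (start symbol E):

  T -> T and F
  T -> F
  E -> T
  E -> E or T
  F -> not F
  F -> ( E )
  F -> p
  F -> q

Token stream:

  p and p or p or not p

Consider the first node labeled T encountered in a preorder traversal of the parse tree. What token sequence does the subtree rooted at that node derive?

[E [E [E [T [T [F p]] and [F p]]] or [T [F p]]] or [T [F not [F p]]]]

p and p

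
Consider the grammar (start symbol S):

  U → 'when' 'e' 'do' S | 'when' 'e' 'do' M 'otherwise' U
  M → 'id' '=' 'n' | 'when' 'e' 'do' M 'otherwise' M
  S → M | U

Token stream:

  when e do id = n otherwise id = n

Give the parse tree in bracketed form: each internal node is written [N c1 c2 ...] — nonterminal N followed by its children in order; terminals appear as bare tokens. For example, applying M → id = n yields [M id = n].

S
M
when e do M otherwise M
when e do id = n otherwise M
when e do id = n otherwise id = n

[S [M when e do [M id = n] otherwise [M id = n]]]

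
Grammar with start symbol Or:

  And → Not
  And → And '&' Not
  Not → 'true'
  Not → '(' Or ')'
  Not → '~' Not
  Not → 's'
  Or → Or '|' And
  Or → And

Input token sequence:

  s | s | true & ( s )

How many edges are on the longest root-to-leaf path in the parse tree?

[Or [Or [Or [And [Not s]]] | [And [Not s]]] | [And [And [Not true]] & [Not ( [Or [And [Not s]]] )]]]

6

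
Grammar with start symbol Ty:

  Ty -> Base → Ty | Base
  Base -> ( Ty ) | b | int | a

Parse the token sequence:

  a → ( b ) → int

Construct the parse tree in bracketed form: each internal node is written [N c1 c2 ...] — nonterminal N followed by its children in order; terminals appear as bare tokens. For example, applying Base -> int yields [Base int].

[Ty [Base a] → [Ty [Base ( [Ty [Base b]] )] → [Ty [Base int]]]]

Ty
Base → Ty
a → Ty
a → Base → Ty
a → ( Ty ) → Ty
a → ( Base ) → Ty
a → ( b ) → Ty
a → ( b ) → Base
a → ( b ) → int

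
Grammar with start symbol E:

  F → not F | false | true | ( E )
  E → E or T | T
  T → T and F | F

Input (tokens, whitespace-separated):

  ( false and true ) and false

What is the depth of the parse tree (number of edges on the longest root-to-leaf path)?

[E [T [T [F ( [E [T [T [F false]] and [F true]]] )]] and [F false]]]

8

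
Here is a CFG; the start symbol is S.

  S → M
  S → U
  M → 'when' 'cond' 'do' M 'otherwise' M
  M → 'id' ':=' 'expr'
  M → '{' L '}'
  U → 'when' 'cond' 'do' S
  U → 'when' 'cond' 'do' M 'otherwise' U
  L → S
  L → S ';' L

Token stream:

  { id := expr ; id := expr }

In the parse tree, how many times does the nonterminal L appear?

[S [M { [L [S [M id := expr]] ; [L [S [M id := expr]]]] }]]

2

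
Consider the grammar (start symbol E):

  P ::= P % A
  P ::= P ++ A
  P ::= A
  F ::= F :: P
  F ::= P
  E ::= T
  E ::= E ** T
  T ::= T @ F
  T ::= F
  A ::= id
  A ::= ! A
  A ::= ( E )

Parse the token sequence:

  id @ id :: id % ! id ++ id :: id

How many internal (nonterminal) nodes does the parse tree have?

[E [T [T [F [P [A id]]]] @ [F [F [F [P [A id]]] :: [P [P [P [A id]] % [A ! [A id]]] ++ [A id]]] :: [P [A id]]]]]

20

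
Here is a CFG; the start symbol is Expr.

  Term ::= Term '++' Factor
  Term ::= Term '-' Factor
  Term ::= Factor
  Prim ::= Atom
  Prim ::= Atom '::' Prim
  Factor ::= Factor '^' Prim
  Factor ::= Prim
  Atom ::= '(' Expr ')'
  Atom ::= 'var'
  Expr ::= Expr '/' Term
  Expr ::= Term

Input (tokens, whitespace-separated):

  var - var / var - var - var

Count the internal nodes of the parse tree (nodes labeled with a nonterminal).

22

[Expr [Expr [Term [Term [Factor [Prim [Atom var]]]] - [Factor [Prim [Atom var]]]]] / [Term [Term [Term [Factor [Prim [Atom var]]]] - [Factor [Prim [Atom var]]]] - [Factor [Prim [Atom var]]]]]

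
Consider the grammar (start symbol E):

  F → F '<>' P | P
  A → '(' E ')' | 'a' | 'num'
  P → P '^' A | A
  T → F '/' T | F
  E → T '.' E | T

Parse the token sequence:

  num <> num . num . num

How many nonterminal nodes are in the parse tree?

18

[E [T [F [F [P [A num]]] <> [P [A num]]]] . [E [T [F [P [A num]]]] . [E [T [F [P [A num]]]]]]]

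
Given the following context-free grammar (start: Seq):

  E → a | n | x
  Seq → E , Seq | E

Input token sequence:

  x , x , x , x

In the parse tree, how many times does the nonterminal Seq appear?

[Seq [E x] , [Seq [E x] , [Seq [E x] , [Seq [E x]]]]]

4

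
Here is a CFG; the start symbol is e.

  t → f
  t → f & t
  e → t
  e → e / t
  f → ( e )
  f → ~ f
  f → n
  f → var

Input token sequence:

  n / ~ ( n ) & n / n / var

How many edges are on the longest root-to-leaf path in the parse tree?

9

[e [e [e [e [t [f n]]] / [t [f ~ [f ( [e [t [f n]]] )]] & [t [f n]]]] / [t [f n]]] / [t [f var]]]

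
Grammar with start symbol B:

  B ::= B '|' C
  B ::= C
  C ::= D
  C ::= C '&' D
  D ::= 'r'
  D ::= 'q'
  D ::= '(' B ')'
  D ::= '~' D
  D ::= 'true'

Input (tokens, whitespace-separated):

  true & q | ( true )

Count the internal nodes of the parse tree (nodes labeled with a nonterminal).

[B [B [C [C [D true]] & [D q]]] | [C [D ( [B [C [D true]]] )]]]

11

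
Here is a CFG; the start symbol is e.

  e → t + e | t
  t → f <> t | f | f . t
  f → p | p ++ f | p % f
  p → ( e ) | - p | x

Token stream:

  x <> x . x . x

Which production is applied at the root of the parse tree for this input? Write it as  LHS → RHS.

[e [t [f [p x]] <> [t [f [p x]] . [t [f [p x]] . [t [f [p x]]]]]]]

e → t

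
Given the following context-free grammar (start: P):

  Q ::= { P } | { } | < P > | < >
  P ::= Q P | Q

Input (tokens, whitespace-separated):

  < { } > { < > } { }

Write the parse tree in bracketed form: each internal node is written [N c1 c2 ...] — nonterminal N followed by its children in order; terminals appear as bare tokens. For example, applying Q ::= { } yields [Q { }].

[P [Q < [P [Q { }]] >] [P [Q { [P [Q < >]] }] [P [Q { }]]]]

P
Q P
< P > P
< Q > P
< { } > P
< { } > Q P
< { } > { P } P
< { } > { Q } P
< { } > { < > } P
< { } > { < > } Q
< { } > { < > } { }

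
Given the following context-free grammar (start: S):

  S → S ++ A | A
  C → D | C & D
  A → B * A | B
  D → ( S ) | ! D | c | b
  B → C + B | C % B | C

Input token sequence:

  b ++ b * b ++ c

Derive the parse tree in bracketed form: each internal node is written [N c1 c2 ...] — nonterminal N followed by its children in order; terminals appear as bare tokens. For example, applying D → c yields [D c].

[S [S [S [A [B [C [D b]]]]] ++ [A [B [C [D b]]] * [A [B [C [D b]]]]]] ++ [A [B [C [D c]]]]]

S
S ++ A
S ++ A ++ A
A ++ A ++ A
B ++ A ++ A
C ++ A ++ A
D ++ A ++ A
b ++ A ++ A
b ++ B * A ++ A
b ++ C * A ++ A
b ++ D * A ++ A
b ++ b * A ++ A
b ++ b * B ++ A
b ++ b * C ++ A
b ++ b * D ++ A
b ++ b * b ++ A
b ++ b * b ++ B
b ++ b * b ++ C
b ++ b * b ++ D
b ++ b * b ++ c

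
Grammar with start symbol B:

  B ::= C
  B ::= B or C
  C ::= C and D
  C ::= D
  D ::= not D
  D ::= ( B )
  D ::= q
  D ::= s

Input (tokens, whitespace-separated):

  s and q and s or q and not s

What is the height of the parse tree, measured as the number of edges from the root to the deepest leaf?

6

[B [B [C [C [C [D s]] and [D q]] and [D s]]] or [C [C [D q]] and [D not [D s]]]]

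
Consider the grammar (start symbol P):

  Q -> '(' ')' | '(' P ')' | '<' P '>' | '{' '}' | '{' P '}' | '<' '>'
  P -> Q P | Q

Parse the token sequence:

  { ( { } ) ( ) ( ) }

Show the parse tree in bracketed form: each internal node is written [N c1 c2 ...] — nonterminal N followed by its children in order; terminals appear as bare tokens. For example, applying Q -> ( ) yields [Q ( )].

[P [Q { [P [Q ( [P [Q { }]] )] [P [Q ( )] [P [Q ( )]]]] }]]

P
Q
{ P }
{ Q P }
{ ( P ) P }
{ ( Q ) P }
{ ( { } ) P }
{ ( { } ) Q P }
{ ( { } ) ( ) P }
{ ( { } ) ( ) Q }
{ ( { } ) ( ) ( ) }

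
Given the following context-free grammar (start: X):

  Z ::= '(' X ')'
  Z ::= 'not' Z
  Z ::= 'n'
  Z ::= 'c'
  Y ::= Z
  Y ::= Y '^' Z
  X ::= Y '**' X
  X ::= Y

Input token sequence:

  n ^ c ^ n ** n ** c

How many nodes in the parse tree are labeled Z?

5

[X [Y [Y [Y [Z n]] ^ [Z c]] ^ [Z n]] ** [X [Y [Z n]] ** [X [Y [Z c]]]]]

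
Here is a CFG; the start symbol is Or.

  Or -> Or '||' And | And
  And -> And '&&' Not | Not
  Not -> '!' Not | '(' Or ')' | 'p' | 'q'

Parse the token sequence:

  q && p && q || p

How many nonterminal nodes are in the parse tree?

10

[Or [Or [And [And [And [Not q]] && [Not p]] && [Not q]]] || [And [Not p]]]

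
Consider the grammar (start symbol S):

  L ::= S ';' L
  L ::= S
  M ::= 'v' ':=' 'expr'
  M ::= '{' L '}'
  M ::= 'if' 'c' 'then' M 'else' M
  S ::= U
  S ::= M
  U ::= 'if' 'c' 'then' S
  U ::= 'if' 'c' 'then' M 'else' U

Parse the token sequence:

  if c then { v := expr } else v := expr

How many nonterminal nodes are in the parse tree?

[S [M if c then [M { [L [S [M v := expr]]] }] else [M v := expr]]]

7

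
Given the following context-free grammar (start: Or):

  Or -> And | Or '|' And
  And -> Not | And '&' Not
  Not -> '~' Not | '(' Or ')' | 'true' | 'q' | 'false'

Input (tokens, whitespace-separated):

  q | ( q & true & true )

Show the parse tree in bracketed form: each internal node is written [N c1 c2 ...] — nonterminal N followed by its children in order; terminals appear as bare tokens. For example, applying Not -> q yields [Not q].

[Or [Or [And [Not q]]] | [And [Not ( [Or [And [And [And [Not q]] & [Not true]] & [Not true]]] )]]]

Or
Or | And
And | And
Not | And
q | And
q | Not
q | ( Or )
q | ( And )
q | ( And & Not )
q | ( And & Not & Not )
q | ( Not & Not & Not )
q | ( q & Not & Not )
q | ( q & true & Not )
q | ( q & true & true )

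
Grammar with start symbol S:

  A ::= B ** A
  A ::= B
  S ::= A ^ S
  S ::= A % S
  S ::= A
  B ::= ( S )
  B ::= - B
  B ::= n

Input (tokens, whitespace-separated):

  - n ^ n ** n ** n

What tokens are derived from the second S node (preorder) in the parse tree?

n ** n ** n

[S [A [B - [B n]]] ^ [S [A [B n] ** [A [B n] ** [A [B n]]]]]]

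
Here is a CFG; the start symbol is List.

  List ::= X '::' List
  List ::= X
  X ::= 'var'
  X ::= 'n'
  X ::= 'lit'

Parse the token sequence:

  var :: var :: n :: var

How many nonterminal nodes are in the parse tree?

[List [X var] :: [List [X var] :: [List [X n] :: [List [X var]]]]]

8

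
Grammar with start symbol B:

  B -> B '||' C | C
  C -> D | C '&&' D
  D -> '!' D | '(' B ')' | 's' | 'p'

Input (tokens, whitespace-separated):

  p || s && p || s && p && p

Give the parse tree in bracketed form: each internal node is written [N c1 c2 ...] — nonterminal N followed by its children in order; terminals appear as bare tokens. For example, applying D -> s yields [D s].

B
B || C
B || C || C
C || C || C
D || C || C
p || C || C
p || C && D || C
p || D && D || C
p || s && D || C
p || s && p || C
p || s && p || C && D
p || s && p || C && D && D
p || s && p || D && D && D
p || s && p || s && D && D
p || s && p || s && p && D
p || s && p || s && p && p

[B [B [B [C [D p]]] || [C [C [D s]] && [D p]]] || [C [C [C [D s]] && [D p]] && [D p]]]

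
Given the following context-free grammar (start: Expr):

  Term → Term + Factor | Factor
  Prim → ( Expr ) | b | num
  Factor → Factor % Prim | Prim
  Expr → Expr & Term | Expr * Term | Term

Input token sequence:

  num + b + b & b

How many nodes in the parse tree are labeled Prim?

4

[Expr [Expr [Term [Term [Term [Factor [Prim num]]] + [Factor [Prim b]]] + [Factor [Prim b]]]] & [Term [Factor [Prim b]]]]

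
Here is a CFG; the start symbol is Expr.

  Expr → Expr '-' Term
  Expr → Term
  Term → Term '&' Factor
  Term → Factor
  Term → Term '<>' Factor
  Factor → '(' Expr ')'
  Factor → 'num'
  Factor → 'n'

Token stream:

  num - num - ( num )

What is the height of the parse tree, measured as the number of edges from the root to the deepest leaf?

[Expr [Expr [Expr [Term [Factor num]]] - [Term [Factor num]]] - [Term [Factor ( [Expr [Term [Factor num]]] )]]]

6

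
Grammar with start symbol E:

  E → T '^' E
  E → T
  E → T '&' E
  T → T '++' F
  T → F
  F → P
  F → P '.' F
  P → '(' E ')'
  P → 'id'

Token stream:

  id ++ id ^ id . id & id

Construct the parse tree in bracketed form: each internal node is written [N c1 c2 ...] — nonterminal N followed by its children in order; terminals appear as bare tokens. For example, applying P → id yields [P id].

E
T ^ E
T ++ F ^ E
F ++ F ^ E
P ++ F ^ E
id ++ F ^ E
id ++ P ^ E
id ++ id ^ E
id ++ id ^ T & E
id ++ id ^ F & E
id ++ id ^ P . F & E
id ++ id ^ id . F & E
id ++ id ^ id . P & E
id ++ id ^ id . id & E
id ++ id ^ id . id & T
id ++ id ^ id . id & F
id ++ id ^ id . id & P
id ++ id ^ id . id & id

[E [T [T [F [P id]]] ++ [F [P id]]] ^ [E [T [F [P id] . [F [P id]]]] & [E [T [F [P id]]]]]]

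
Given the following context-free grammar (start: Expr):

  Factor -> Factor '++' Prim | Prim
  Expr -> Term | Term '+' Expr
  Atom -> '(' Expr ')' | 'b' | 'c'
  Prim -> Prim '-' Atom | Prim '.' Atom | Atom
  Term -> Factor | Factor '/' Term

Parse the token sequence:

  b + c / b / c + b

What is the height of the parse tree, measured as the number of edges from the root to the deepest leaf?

8

[Expr [Term [Factor [Prim [Atom b]]]] + [Expr [Term [Factor [Prim [Atom c]]] / [Term [Factor [Prim [Atom b]]] / [Term [Factor [Prim [Atom c]]]]]] + [Expr [Term [Factor [Prim [Atom b]]]]]]]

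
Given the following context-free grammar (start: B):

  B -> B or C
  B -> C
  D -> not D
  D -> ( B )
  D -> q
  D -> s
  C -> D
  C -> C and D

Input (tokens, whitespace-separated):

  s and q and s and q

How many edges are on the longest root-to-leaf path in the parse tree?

[B [C [C [C [C [D s]] and [D q]] and [D s]] and [D q]]]

6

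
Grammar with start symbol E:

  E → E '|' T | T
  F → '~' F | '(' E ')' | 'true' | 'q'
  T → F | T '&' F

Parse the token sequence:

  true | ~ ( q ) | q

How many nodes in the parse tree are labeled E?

[E [E [E [T [F true]]] | [T [F ~ [F ( [E [T [F q]]] )]]]] | [T [F q]]]

4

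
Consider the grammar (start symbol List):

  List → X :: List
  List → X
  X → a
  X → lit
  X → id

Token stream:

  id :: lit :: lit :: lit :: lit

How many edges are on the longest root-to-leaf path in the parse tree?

[List [X id] :: [List [X lit] :: [List [X lit] :: [List [X lit] :: [List [X lit]]]]]]

6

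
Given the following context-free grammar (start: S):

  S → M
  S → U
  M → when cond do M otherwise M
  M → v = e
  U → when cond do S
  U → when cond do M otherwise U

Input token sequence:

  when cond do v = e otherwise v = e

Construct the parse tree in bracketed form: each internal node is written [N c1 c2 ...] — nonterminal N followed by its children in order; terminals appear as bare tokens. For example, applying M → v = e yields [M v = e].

[S [M when cond do [M v = e] otherwise [M v = e]]]

S
M
when cond do M otherwise M
when cond do v = e otherwise M
when cond do v = e otherwise v = e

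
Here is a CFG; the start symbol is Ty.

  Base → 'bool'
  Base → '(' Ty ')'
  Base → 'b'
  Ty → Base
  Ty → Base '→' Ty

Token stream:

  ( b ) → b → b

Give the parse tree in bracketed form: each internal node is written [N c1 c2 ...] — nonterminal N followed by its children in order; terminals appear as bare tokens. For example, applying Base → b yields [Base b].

[Ty [Base ( [Ty [Base b]] )] → [Ty [Base b] → [Ty [Base b]]]]

Ty
Base → Ty
( Ty ) → Ty
( Base ) → Ty
( b ) → Ty
( b ) → Base → Ty
( b ) → b → Ty
( b ) → b → Base
( b ) → b → b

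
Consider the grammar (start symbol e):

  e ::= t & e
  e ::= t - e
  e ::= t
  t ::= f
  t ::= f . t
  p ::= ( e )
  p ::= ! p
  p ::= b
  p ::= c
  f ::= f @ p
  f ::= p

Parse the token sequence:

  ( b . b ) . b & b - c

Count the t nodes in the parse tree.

6

[e [t [f [p ( [e [t [f [p b]] . [t [f [p b]]]]] )]] . [t [f [p b]]]] & [e [t [f [p b]]] - [e [t [f [p c]]]]]]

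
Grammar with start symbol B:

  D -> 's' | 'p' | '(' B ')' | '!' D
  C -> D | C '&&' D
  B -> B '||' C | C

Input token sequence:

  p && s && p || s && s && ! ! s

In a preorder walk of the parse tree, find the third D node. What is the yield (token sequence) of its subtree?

[B [B [C [C [C [D p]] && [D s]] && [D p]]] || [C [C [C [D s]] && [D s]] && [D ! [D ! [D s]]]]]

p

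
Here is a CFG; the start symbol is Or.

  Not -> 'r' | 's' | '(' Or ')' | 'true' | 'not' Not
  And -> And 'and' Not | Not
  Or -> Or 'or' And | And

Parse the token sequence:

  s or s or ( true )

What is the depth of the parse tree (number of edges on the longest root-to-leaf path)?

6

[Or [Or [Or [And [Not s]]] or [And [Not s]]] or [And [Not ( [Or [And [Not true]]] )]]]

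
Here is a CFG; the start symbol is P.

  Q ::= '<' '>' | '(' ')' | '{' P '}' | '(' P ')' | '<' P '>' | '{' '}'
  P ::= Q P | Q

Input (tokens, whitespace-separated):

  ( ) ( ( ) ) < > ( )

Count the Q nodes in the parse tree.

[P [Q ( )] [P [Q ( [P [Q ( )]] )] [P [Q < >] [P [Q ( )]]]]]

5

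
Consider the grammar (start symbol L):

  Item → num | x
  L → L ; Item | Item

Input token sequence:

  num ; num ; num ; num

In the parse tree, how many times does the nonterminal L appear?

4

[L [L [L [L [Item num]] ; [Item num]] ; [Item num]] ; [Item num]]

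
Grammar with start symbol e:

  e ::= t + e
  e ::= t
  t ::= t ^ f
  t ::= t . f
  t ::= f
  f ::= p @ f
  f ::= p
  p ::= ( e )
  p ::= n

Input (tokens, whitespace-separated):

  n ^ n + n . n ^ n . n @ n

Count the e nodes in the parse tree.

2

[e [t [t [f [p n]]] ^ [f [p n]]] + [e [t [t [t [t [f [p n]]] . [f [p n]]] ^ [f [p n]]] . [f [p n] @ [f [p n]]]]]]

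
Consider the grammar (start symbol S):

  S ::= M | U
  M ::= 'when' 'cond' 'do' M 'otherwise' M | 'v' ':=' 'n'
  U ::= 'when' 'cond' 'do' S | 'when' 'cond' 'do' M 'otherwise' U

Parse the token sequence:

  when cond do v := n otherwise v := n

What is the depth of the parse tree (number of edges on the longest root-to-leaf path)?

[S [M when cond do [M v := n] otherwise [M v := n]]]

3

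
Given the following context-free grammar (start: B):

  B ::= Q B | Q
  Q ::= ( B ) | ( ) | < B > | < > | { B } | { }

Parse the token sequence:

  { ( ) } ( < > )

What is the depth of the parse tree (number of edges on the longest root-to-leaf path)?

[B [Q { [B [Q ( )]] }] [B [Q ( [B [Q < >]] )]]]

5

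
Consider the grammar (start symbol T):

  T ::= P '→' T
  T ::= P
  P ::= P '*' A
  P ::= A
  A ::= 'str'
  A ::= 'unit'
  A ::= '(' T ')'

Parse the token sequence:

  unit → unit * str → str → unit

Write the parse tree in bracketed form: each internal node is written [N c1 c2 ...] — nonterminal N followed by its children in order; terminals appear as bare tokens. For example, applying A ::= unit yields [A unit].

T
P → T
A → T
unit → T
unit → P → T
unit → P * A → T
unit → A * A → T
unit → unit * A → T
unit → unit * str → T
unit → unit * str → P → T
unit → unit * str → A → T
unit → unit * str → str → T
unit → unit * str → str → P
unit → unit * str → str → A
unit → unit * str → str → unit

[T [P [A unit]] → [T [P [P [A unit]] * [A str]] → [T [P [A str]] → [T [P [A unit]]]]]]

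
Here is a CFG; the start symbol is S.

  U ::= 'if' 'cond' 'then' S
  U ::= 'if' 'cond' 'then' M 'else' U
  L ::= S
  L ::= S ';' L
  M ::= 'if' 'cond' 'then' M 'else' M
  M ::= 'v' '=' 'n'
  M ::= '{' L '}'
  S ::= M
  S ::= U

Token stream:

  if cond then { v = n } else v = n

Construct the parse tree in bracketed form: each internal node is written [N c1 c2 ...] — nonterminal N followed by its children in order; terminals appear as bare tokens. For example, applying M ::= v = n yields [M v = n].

S
M
if cond then M else M
if cond then { L } else M
if cond then { S } else M
if cond then { M } else M
if cond then { v = n } else M
if cond then { v = n } else v = n

[S [M if cond then [M { [L [S [M v = n]]] }] else [M v = n]]]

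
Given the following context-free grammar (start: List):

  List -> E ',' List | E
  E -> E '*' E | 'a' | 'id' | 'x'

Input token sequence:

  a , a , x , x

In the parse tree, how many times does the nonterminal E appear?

[List [E a] , [List [E a] , [List [E x] , [List [E x]]]]]

4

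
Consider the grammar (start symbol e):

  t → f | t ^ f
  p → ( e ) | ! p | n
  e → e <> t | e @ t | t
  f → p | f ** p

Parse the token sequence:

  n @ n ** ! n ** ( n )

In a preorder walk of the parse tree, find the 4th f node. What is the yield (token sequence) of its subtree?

n

[e [e [t [f [p n]]]] @ [t [f [f [f [p n]] ** [p ! [p n]]] ** [p ( [e [t [f [p n]]]] )]]]]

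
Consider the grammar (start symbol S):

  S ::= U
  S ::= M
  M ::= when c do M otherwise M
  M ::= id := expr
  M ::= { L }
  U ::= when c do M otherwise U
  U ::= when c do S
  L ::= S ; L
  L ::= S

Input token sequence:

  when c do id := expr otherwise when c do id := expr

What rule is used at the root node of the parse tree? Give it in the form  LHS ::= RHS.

S ::= U

[S [U when c do [M id := expr] otherwise [U when c do [S [M id := expr]]]]]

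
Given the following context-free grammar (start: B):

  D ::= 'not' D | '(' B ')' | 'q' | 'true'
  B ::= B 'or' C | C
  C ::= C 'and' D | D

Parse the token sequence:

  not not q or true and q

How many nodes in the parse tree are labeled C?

3

[B [B [C [D not [D not [D q]]]]] or [C [C [D true]] and [D q]]]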